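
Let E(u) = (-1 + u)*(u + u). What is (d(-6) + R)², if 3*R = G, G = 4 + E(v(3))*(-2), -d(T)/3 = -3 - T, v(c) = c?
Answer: 2209/9 ≈ 245.44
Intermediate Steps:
d(T) = 9 + 3*T (d(T) = -3*(-3 - T) = 9 + 3*T)
E(u) = 2*u*(-1 + u) (E(u) = (-1 + u)*(2*u) = 2*u*(-1 + u))
G = -20 (G = 4 + (2*3*(-1 + 3))*(-2) = 4 + (2*3*2)*(-2) = 4 + 12*(-2) = 4 - 24 = -20)
R = -20/3 (R = (⅓)*(-20) = -20/3 ≈ -6.6667)
(d(-6) + R)² = ((9 + 3*(-6)) - 20/3)² = ((9 - 18) - 20/3)² = (-9 - 20/3)² = (-47/3)² = 2209/9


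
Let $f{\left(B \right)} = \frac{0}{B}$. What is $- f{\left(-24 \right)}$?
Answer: $0$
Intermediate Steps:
$f{\left(B \right)} = 0$
$- f{\left(-24 \right)} = \left(-1\right) 0 = 0$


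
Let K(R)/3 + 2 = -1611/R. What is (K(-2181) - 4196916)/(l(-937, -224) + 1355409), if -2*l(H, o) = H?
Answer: -6102321366/1971445885 ≈ -3.0954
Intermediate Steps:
K(R) = -6 - 4833/R (K(R) = -6 + 3*(-1611/R) = -6 - 4833/R)
l(H, o) = -H/2
(K(-2181) - 4196916)/(l(-937, -224) + 1355409) = ((-6 - 4833/(-2181)) - 4196916)/(-½*(-937) + 1355409) = ((-6 - 4833*(-1/2181)) - 4196916)/(937/2 + 1355409) = ((-6 + 1611/727) - 4196916)/(2711755/2) = (-2751/727 - 4196916)*(2/2711755) = -3051160683/727*2/2711755 = -6102321366/1971445885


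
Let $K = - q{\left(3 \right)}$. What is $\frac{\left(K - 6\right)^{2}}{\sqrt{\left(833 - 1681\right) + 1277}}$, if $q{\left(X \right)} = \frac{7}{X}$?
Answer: $\frac{625 \sqrt{429}}{3861} \approx 3.3528$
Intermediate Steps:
$K = - \frac{7}{3} \approx -2.3333$
$\frac{\left(K - 6\right)^{2}}{\sqrt{\left(833 - 1681\right) + 1277}} = \frac{\left(- \frac{7}{3} - 6\right)^{2}}{\sqrt{\left(833 - 1681\right) + 1277}} = \frac{\left(- \frac{25}{3}\right)^{2}}{\sqrt{\left(833 - 1681\right) + 1277}} = \frac{625}{9 \sqrt{-848 + 1277}} = \frac{625}{9 \sqrt{429}} = \frac{625 \frac{\sqrt{429}}{429}}{9} = \frac{625 \sqrt{429}}{3861}$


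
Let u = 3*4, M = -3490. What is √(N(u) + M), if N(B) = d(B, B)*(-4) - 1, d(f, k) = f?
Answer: I*√3539 ≈ 59.49*I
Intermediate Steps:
u = 12
N(B) = -1 - 4*B (N(B) = B*(-4) - 1 = -4*B - 1 = -1 - 4*B)
√(N(u) + M) = √((-1 - 4*12) - 3490) = √((-1 - 48) - 3490) = √(-49 - 3490) = √(-3539) = I*√3539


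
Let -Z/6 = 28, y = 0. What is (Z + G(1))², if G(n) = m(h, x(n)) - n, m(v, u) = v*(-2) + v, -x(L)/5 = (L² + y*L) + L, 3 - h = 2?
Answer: 28900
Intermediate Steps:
h = 1 (h = 3 - 1*2 = 3 - 2 = 1)
Z = -168 (Z = -6*28 = -168)
x(L) = -5*L - 5*L² (x(L) = -5*((L² + 0*L) + L) = -5*((L² + 0) + L) = -5*(L² + L) = -5*(L + L²) = -5*L - 5*L²)
m(v, u) = -v (m(v, u) = -2*v + v = -v)
G(n) = -1 - n (G(n) = -1*1 - n = -1 - n)
(Z + G(1))² = (-168 + (-1 - 1*1))² = (-168 + (-1 - 1))² = (-168 - 2)² = (-170)² = 28900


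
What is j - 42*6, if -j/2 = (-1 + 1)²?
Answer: -252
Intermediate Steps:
j = 0 (j = -2*(-1 + 1)² = -2*0² = -2*0 = 0)
j - 42*6 = 0 - 42*6 = 0 - 252 = -252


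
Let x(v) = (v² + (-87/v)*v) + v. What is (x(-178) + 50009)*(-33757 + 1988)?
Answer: -2586886132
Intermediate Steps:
x(v) = -87 + v + v² (x(v) = (v² - 87) + v = (-87 + v²) + v = -87 + v + v²)
(x(-178) + 50009)*(-33757 + 1988) = ((-87 - 178 + (-178)²) + 50009)*(-33757 + 1988) = ((-87 - 178 + 31684) + 50009)*(-31769) = (31419 + 50009)*(-31769) = 81428*(-31769) = -2586886132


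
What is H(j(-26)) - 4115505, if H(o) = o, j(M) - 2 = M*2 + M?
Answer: -4115581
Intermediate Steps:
j(M) = 2 + 3*M (j(M) = 2 + (M*2 + M) = 2 + (2*M + M) = 2 + 3*M)
H(j(-26)) - 4115505 = (2 + 3*(-26)) - 4115505 = (2 - 78) - 4115505 = -76 - 4115505 = -4115581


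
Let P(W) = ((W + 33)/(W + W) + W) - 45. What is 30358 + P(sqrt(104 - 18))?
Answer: 60627/2 + 205*sqrt(86)/172 ≈ 30325.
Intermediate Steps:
P(W) = -45 + W + (33 + W)/(2*W) (P(W) = ((33 + W)/((2*W)) + W) - 45 = ((33 + W)*(1/(2*W)) + W) - 45 = ((33 + W)/(2*W) + W) - 45 = (W + (33 + W)/(2*W)) - 45 = -45 + W + (33 + W)/(2*W))
30358 + P(sqrt(104 - 18)) = 30358 + (-89/2 + sqrt(104 - 18) + 33/(2*(sqrt(104 - 18)))) = 30358 + (-89/2 + sqrt(86) + 33/(2*(sqrt(86)))) = 30358 + (-89/2 + sqrt(86) + 33*(sqrt(86)/86)/2) = 30358 + (-89/2 + sqrt(86) + 33*sqrt(86)/172) = 30358 + (-89/2 + 205*sqrt(86)/172) = 60627/2 + 205*sqrt(86)/172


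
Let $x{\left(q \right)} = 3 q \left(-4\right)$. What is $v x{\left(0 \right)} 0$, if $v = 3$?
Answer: $0$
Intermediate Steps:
$x{\left(q \right)} = - 12 q$
$v x{\left(0 \right)} 0 = 3 \left(\left(-12\right) 0\right) 0 = 3 \cdot 0 \cdot 0 = 0 \cdot 0 = 0$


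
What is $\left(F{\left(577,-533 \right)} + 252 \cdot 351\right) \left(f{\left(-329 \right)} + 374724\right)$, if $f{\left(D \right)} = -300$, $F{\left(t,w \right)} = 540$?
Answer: $33320740608$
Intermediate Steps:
$\left(F{\left(577,-533 \right)} + 252 \cdot 351\right) \left(f{\left(-329 \right)} + 374724\right) = \left(540 + 252 \cdot 351\right) \left(-300 + 374724\right) = \left(540 + 88452\right) 374424 = 88992 \cdot 374424 = 33320740608$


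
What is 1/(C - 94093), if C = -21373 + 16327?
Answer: -1/99139 ≈ -1.0087e-5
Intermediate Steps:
C = -5046
1/(C - 94093) = 1/(-5046 - 94093) = 1/(-99139) = -1/99139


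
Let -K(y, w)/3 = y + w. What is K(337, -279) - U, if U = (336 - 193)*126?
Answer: -18192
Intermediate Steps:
K(y, w) = -3*w - 3*y (K(y, w) = -3*(y + w) = -3*(w + y) = -3*w - 3*y)
U = 18018 (U = 143*126 = 18018)
K(337, -279) - U = (-3*(-279) - 3*337) - 1*18018 = (837 - 1011) - 18018 = -174 - 18018 = -18192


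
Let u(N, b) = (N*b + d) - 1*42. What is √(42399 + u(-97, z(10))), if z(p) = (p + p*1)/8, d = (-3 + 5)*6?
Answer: √168506/2 ≈ 205.25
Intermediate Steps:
d = 12 (d = 2*6 = 12)
z(p) = p/4 (z(p) = (p + p)*(⅛) = (2*p)*(⅛) = p/4)
u(N, b) = -30 + N*b (u(N, b) = (N*b + 12) - 1*42 = (12 + N*b) - 42 = -30 + N*b)
√(42399 + u(-97, z(10))) = √(42399 + (-30 - 97*10/4)) = √(42399 + (-30 - 97*5/2)) = √(42399 + (-30 - 485/2)) = √(42399 - 545/2) = √(84253/2) = √168506/2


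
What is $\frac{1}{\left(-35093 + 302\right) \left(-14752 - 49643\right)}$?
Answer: $\frac{1}{2240366445} \approx 4.4636 \cdot 10^{-10}$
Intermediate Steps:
$\frac{1}{\left(-35093 + 302\right) \left(-14752 - 49643\right)} = \frac{1}{\left(-34791\right) \left(-64395\right)} = \frac{1}{2240366445}$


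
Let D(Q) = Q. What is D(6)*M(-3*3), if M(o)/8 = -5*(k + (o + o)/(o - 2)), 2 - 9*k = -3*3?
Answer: -22640/33 ≈ -686.06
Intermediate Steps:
k = 11/9 (k = 2/9 - (-1)*3/3 = 2/9 - ⅑*(-9) = 2/9 + 1 = 11/9 ≈ 1.2222)
M(o) = -440/9 - 80*o/(-2 + o) (M(o) = 8*(-5*(11/9 + (o + o)/(o - 2))) = 8*(-5*(11/9 + (2*o)/(-2 + o))) = 8*(-5*(11/9 + 2*o/(-2 + o))) = 8*(-55/9 - 10*o/(-2 + o)) = -440/9 - 80*o/(-2 + o))
D(6)*M(-3*3) = 6*(40*(22 - (-87)*3)/(9*(-2 - 3*3))) = 6*(40*(22 - 29*(-9))/(9*(-2 - 9))) = 6*((40/9)*(22 + 261)/(-11)) = 6*((40/9)*(-1/11)*283) = 6*(-11320/99) = -22640/33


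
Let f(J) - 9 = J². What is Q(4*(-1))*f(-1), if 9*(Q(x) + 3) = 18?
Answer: -10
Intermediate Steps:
Q(x) = -1 (Q(x) = -3 + (⅑)*18 = -3 + 2 = -1)
f(J) = 9 + J²
Q(4*(-1))*f(-1) = -(9 + (-1)²) = -(9 + 1) = -1*10 = -10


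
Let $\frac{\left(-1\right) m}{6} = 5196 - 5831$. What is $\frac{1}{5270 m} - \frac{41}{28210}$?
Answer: $- \frac{2655479}{1827161700} \approx -0.0014533$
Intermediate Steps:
$m = 3810$ ($m = - 6 \left(5196 - 5831\right) = \left(-6\right) \left(-635\right) = 3810$)
$\frac{1}{5270 m} - \frac{41}{28210} = \frac{1}{5270 \cdot 3810} - \frac{41}{28210} = \frac{1}{5270} \cdot \frac{1}{3810} - \frac{41}{28210} = \frac{1}{20078700} - \frac{41}{28210} = - \frac{2655479}{1827161700}$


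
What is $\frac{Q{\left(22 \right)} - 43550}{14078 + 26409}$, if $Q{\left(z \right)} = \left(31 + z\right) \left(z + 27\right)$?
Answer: $- \frac{40953}{40487} \approx -1.0115$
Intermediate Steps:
$Q{\left(z \right)} = \left(27 + z\right) \left(31 + z\right)$ ($Q{\left(z \right)} = \left(31 + z\right) \left(27 + z\right) = \left(27 + z\right) \left(31 + z\right)$)
$\frac{Q{\left(22 \right)} - 43550}{14078 + 26409} = \frac{\left(837 + 22^{2} + 58 \cdot 22\right) - 43550}{14078 + 26409} = \frac{\left(837 + 484 + 1276\right) - 43550}{40487} = \left(2597 - 43550\right) \frac{1}{40487} = \left(-40953\right) \frac{1}{40487} = - \frac{40953}{40487}$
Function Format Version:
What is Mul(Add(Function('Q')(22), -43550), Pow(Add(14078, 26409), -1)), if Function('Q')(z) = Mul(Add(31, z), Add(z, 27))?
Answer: Rational(-40953, 40487) ≈ -1.0115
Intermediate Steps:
Function('Q')(z) = Mul(Add(27, z), Add(31, z)) (Function('Q')(z) = Mul(Add(31, z), Add(27, z)) = Mul(Add(27, z), Add(31, z)))
Mul(Add(Function('Q')(22), -43550), Pow(Add(14078, 26409), -1)) = Mul(Add(Add(837, Pow(22, 2), Mul(58, 22)), -43550), Pow(Add(14078, 26409), -1)) = Mul(Add(Add(837, 484, 1276), -43550), Pow(40487, -1)) = Mul(Add(2597, -43550), Rational(1, 40487)) = Mul(-40953, Rational(1, 40487)) = Rational(-40953, 40487)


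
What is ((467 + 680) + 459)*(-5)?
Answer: -8030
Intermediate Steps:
((467 + 680) + 459)*(-5) = (1147 + 459)*(-5) = 1606*(-5) = -8030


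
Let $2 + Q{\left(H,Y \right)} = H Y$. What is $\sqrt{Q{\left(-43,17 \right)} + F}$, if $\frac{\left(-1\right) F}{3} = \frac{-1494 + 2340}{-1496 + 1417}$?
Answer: $\frac{i \sqrt{4374151}}{79} \approx 26.474 i$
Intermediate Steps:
$Q{\left(H,Y \right)} = -2 + H Y$
$F = \frac{2538}{79}$ ($F = - 3 \frac{-1494 + 2340}{-1496 + 1417} = - 3 \frac{846}{-79} = - 3 \cdot 846 \left(- \frac{1}{79}\right) = \left(-3\right) \left(- \frac{846}{79}\right) = \frac{2538}{79} \approx 32.127$)
$\sqrt{Q{\left(-43,17 \right)} + F} = \sqrt{\left(-2 - 731\right) + \frac{2538}{79}} = \sqrt{-733 + \frac{2538}{79}} = \sqrt{- \frac{55369}{79}} = \frac{i \sqrt{4374151}}{79}$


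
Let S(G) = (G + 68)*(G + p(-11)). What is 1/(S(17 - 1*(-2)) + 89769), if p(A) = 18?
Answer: 1/92988 ≈ 1.0754e-5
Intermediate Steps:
S(G) = (18 + G)*(68 + G) (S(G) = (G + 68)*(G + 18) = (68 + G)*(18 + G) = (18 + G)*(68 + G))
1/(S(17 - 1*(-2)) + 89769) = 1/((1224 + (17 - 1*(-2))² + 86*(17 - 1*(-2))) + 89769) = 1/((1224 + (17 + 2)² + 86*(17 + 2)) + 89769) = 1/((1224 + 19² + 86*19) + 89769) = 1/((1224 + 361 + 1634) + 89769) = 1/(3219 + 89769) = 1/92988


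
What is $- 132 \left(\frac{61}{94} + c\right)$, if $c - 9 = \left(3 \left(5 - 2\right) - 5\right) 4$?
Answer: $- \frac{159126}{47} \approx -3385.7$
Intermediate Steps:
$c = 25$ ($c = 9 + \left(3 \left(5 - 2\right) - 5\right) 4 = 9 + \left(3 \cdot 3 - 5\right) 4 = 9 + \left(9 - 5\right) 4 = 9 + 4 \cdot 4 = 9 + 16 = 25$)
$- 132 \left(\frac{61}{94} + c\right) = - 132 \left(\frac{61}{94} + 25\right) = \left(-132\right) \frac{2411}{94} = - \frac{159126}{47}$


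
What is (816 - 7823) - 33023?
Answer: -40030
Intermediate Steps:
(816 - 7823) - 33023 = -7007 - 33023 = -40030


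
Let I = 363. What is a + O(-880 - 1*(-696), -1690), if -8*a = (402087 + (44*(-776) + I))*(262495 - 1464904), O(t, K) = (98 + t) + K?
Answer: 221427217473/4 ≈ 5.5357e+10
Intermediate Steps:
O(t, K) = 98 + K + t
a = 221427224577/4 (a = -(402087 + (44*(-776) + 363))*(262495 - 1464904)/8 = -(402087 + (-34144 + 363))*(-1202409)/8 = -(402087 - 33781)*(-1202409)/8 = -184153*(-1202409)/4 = -⅛*(-442854449154) = 221427224577/4 ≈ 5.5357e+10)
a + O(-880 - 1*(-696), -1690) = 221427224577/4 + (98 - 1690 + (-880 - 1*(-696))) = 221427224577/4 + (98 - 1690 + (-880 + 696)) = 221427224577/4 + (98 - 1690 - 184) = 221427224577/4 - 1776 = 221427217473/4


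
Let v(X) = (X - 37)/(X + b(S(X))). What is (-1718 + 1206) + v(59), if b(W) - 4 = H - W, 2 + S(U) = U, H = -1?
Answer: -2538/5 ≈ -507.60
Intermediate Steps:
S(U) = -2 + U
b(W) = 3 - W (b(W) = 4 + (-1 - W) = 3 - W)
v(X) = -37/5 + X/5 (v(X) = (X - 37)/(X + (3 - (-2 + X))) = (-37 + X)/(X + (3 + (2 - X))) = (-37 + X)/(X + (5 - X)) = (-37 + X)/5 = (-37 + X)*(1/5) = -37/5 + X/5)
(-1718 + 1206) + v(59) = (-1718 + 1206) + (-37/5 + (1/5)*59) = -512 + (-37/5 + 59/5) = -512 + 22/5 = -2538/5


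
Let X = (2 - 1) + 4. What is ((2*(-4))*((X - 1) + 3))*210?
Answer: -11760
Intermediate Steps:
X = 5 (X = 1 + 4 = 5)
((2*(-4))*((X - 1) + 3))*210 = ((2*(-4))*((5 - 1) + 3))*210 = -8*(4 + 3)*210 = -8*7*210 = -56*210 = -11760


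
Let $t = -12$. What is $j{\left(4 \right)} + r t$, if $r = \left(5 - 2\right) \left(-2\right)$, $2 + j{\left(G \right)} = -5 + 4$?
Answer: $69$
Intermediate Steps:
$j{\left(G \right)} = -3$ ($j{\left(G \right)} = -2 + \left(-5 + 4\right) = -2 - 1 = -3$)
$r = -6$ ($r = 3 \left(-2\right) = -6$)
$j{\left(4 \right)} + r t = -3 - -72 = -3 + 72 = 69$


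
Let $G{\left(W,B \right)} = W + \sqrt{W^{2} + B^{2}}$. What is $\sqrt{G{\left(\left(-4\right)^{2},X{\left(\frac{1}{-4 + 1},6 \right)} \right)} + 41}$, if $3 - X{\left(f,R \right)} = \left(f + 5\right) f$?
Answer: $\frac{\sqrt{513 + \sqrt{22417}}}{3} \approx 8.5811$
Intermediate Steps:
$X{\left(f,R \right)} = 3 - f \left(5 + f\right)$ ($X{\left(f,R \right)} = 3 - \left(f + 5\right) f = 3 - \left(5 + f\right) f = 3 - f \left(5 + f\right)$)
$G{\left(W,B \right)} = W + \sqrt{B^{2} + W^{2}}$
$\sqrt{G{\left(\left(-4\right)^{2},X{\left(\frac{1}{-4 + 1},6 \right)} \right)} + 41} = \sqrt{\left(\left(-4\right)^{2} + \sqrt{\left(3 - \left(\frac{1}{-4 + 1}\right)^{2} - \frac{5}{-4 + 1}\right)^{2} + \left(\left(-4\right)^{2}\right)^{2}}\right) + 41} = \sqrt{\left(16 + \sqrt{\left(3 - \left(\frac{1}{-3}\right)^{2} - \frac{5}{-3}\right)^{2} + 16^{2}}\right) + 41} = \sqrt{\left(16 + \sqrt{\left(3 - \left(- \frac{1}{3}\right)^{2} - - \frac{5}{3}\right)^{2} + 256}\right) + 41} = \sqrt{\left(16 + \sqrt{\left(3 - \frac{1}{9} + \frac{5}{3}\right)^{2} + 256}\right) + 41} = \sqrt{\left(16 + \sqrt{\left(\frac{41}{9}\right)^{2} + 256}\right) + 41} = \sqrt{\left(16 + \sqrt{\frac{1681}{81} + 256}\right) + 41} = \sqrt{\left(16 + \sqrt{\frac{22417}{81}}\right) + 41} = \sqrt{\left(16 + \frac{\sqrt{22417}}{9}\right) + 41} = \sqrt{57 + \frac{\sqrt{22417}}{9}}$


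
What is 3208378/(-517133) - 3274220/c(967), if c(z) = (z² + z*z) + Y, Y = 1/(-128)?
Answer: -984760977597254/123792736721139 ≈ -7.9549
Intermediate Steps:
Y = -1/128 ≈ -0.0078125
c(z) = -1/128 + 2*z² (c(z) = (z² + z*z) - 1/128 = (z² + z²) - 1/128 = 2*z² - 1/128 = -1/128 + 2*z²)
3208378/(-517133) - 3274220/c(967) = 3208378/(-517133) - 3274220/(-1/128 + 2*967²) = 3208378*(-1/517133) - 3274220/(-1/128 + 2*935089) = -3208378/517133 - 3274220/(-1/128 + 1870178) = -3208378/517133 - 3274220/239382783/128 = -3208378/517133 - 3274220*128/239382783 = -3208378/517133 - 419100160/239382783 = -984760977597254/123792736721139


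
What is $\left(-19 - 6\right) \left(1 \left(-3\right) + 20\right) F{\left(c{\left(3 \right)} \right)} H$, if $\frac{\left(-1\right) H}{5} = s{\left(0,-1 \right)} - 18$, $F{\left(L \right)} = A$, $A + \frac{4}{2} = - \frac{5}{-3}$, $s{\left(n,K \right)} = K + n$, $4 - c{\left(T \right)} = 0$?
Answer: $\frac{40375}{3} \approx 13458.0$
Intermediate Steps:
$c{\left(T \right)} = 4$ ($c{\left(T \right)} = 4 - 0 = 4 + 0 = 4$)
$A = - \frac{1}{3}$ ($A = -2 - \frac{5}{-3} = -2 - - \frac{5}{3} = -2 + \frac{5}{3} = - \frac{1}{3} \approx -0.33333$)
$F{\left(L \right)} = - \frac{1}{3}$
$H = 95$ ($H = - 5 \left(\left(-1 + 0\right) - 18\right) = - 5 \left(-1 - 18\right) = \left(-5\right) \left(-19\right) = 95$)
$\left(-19 - 6\right) \left(1 \left(-3\right) + 20\right) F{\left(c{\left(3 \right)} \right)} H = \left(-19 - 6\right) \left(1 \left(-3\right) + 20\right) \left(- \frac{1}{3}\right) 95 = - 25 \left(-3 + 20\right) \left(- \frac{1}{3}\right) 95 = \left(-25\right) 17 \left(- \frac{1}{3}\right) 95 = \left(-425\right) \left(- \frac{1}{3}\right) 95 = \frac{425}{3} \cdot 95 = \frac{40375}{3}$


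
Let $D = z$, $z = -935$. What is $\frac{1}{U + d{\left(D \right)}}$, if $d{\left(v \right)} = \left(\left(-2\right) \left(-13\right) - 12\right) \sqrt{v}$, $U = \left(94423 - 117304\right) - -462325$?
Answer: $\frac{109861}{48277803099} - \frac{7 i \sqrt{935}}{96555606198} \approx 2.2756 \cdot 10^{-6} - 2.2168 \cdot 10^{-9} i$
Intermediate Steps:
$D = -935$
$U = 439444$ ($U = \left(94423 - 117304\right) + 462325 = -22881 + 462325 = 439444$)
$d{\left(v \right)} = 14 \sqrt{v}$ ($d{\left(v \right)} = \left(26 - 12\right) \sqrt{v} = 14 \sqrt{v}$)
$\frac{1}{U + d{\left(D \right)}} = \frac{1}{439444 + 14 \sqrt{-935}} = \frac{1}{439444 + 14 i \sqrt{935}}$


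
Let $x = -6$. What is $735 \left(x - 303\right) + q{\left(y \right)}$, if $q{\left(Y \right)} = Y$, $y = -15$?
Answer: $-227130$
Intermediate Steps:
$735 \left(x - 303\right) + q{\left(y \right)} = 735 \left(-6 - 303\right) - 15 = 735 \left(-309\right) - 15 = -227115 - 15 = -227130$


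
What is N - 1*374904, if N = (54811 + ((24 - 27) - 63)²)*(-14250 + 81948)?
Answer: 4005112662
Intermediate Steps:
N = 4005487566 (N = (54811 + (-3 - 63)²)*67698 = (54811 + (-66)²)*67698 = (54811 + 4356)*67698 = 59167*67698 = 4005487566)
N - 1*374904 = 4005487566 - 1*374904 = 4005487566 - 374904 = 4005112662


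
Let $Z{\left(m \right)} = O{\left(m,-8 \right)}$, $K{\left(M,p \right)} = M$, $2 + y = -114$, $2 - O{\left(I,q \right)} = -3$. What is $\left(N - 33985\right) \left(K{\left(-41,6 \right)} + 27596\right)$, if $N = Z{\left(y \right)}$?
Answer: $-936318900$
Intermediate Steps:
$O{\left(I,q \right)} = 5$ ($O{\left(I,q \right)} = 2 - -3 = 2 + 3 = 5$)
$y = -116$ ($y = -2 - 114 = -116$)
$Z{\left(m \right)} = 5$
$N = 5$
$\left(N - 33985\right) \left(K{\left(-41,6 \right)} + 27596\right) = \left(5 - 33985\right) \left(-41 + 27596\right) = \left(-33980\right) 27555 = -936318900$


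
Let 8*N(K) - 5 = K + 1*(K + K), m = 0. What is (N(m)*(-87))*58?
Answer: -12615/4 ≈ -3153.8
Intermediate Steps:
N(K) = 5/8 + 3*K/8 (N(K) = 5/8 + (K + 1*(K + K))/8 = 5/8 + (K + 1*(2*K))/8 = 5/8 + (K + 2*K)/8 = 5/8 + (3*K)/8 = 5/8 + 3*K/8)
(N(m)*(-87))*58 = ((5/8 + (3/8)*0)*(-87))*58 = ((5/8 + 0)*(-87))*58 = ((5/8)*(-87))*58 = -435/8*58 = -12615/4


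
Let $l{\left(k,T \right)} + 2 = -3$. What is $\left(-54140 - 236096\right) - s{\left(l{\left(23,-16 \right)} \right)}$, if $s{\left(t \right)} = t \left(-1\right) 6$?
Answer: $-290266$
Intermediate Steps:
$l{\left(k,T \right)} = -5$ ($l{\left(k,T \right)} = -2 - 3 = -5$)
$s{\left(t \right)} = - 6 t$ ($s{\left(t \right)} = - t 6 = - 6 t$)
$\left(-54140 - 236096\right) - s{\left(l{\left(23,-16 \right)} \right)} = \left(-54140 - 236096\right) - \left(-6\right) \left(-5\right) = -290236 - 30 = -290266$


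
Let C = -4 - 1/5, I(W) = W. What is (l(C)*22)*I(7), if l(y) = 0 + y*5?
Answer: -3234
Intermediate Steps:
C = -21/5 (C = -4 - 1*⅕ = -4 - ⅕ = -21/5 ≈ -4.2000)
l(y) = 5*y (l(y) = 0 + 5*y = 5*y)
(l(C)*22)*I(7) = ((5*(-21/5))*22)*7 = -21*22*7 = -462*7 = -3234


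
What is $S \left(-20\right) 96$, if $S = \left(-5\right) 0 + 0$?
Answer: $0$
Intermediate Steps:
$S = 0$ ($S = 0 + 0 = 0$)
$S \left(-20\right) 96 = 0 \left(-20\right) 96 = 0 \cdot 96 = 0$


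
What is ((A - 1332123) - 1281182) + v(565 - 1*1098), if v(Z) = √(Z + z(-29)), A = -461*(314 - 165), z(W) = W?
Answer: -2681994 + I*√562 ≈ -2.682e+6 + 23.707*I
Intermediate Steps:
A = -68689 (A = -461*149 = -68689)
v(Z) = √(-29 + Z) (v(Z) = √(Z - 29) = √(-29 + Z))
((A - 1332123) - 1281182) + v(565 - 1*1098) = ((-68689 - 1332123) - 1281182) + √(-29 + (565 - 1*1098)) = (-1400812 - 1281182) + √(-29 + (565 - 1098)) = -2681994 + √(-29 - 533) = -2681994 + √(-562) = -2681994 + I*√562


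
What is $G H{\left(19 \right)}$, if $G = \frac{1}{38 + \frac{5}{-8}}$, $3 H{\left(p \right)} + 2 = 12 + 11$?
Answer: $\frac{56}{299} \approx 0.18729$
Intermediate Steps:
$H{\left(p \right)} = 7$ ($H{\left(p \right)} = - \frac{2}{3} + \frac{12 + 11}{3} = - \frac{2}{3} + \frac{1}{3} \cdot 23 = - \frac{2}{3} + \frac{23}{3} = 7$)
$G = \frac{8}{299}$ ($G = \frac{1}{38 + 5 \left(- \frac{1}{8}\right)} = \frac{1}{38 - \frac{5}{8}} = \frac{1}{\frac{299}{8}} = \frac{8}{299} \approx 0.026756$)
$G H{\left(19 \right)} = \frac{8}{299} \cdot 7 = \frac{56}{299}$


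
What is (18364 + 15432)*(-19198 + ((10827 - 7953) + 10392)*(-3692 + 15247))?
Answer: 5179893723872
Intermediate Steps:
(18364 + 15432)*(-19198 + ((10827 - 7953) + 10392)*(-3692 + 15247)) = 33796*(-19198 + (2874 + 10392)*11555) = 33796*(-19198 + 13266*11555) = 33796*(-19198 + 153288630) = 33796*153269432 = 5179893723872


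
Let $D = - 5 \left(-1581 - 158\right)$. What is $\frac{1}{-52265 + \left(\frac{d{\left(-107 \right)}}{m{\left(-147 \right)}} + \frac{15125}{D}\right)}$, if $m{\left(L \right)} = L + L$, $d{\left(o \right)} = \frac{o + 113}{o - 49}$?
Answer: $- \frac{13292916}{694731129901} \approx -1.9134 \cdot 10^{-5}$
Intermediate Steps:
$D = 8695$ ($D = \left(-5\right) \left(-1739\right) = 8695$)
$d{\left(o \right)} = \frac{113 + o}{-49 + o}$
$m{\left(L \right)} = 2 L$
$\frac{1}{-52265 + \left(\frac{d{\left(-107 \right)}}{m{\left(-147 \right)}} + \frac{15125}{D}\right)} = \frac{1}{-52265 + \left(\frac{\frac{1}{-49 - 107} \left(113 - 107\right)}{2 \left(-147\right)} + \frac{15125}{8695}\right)} = \frac{1}{-52265 + \left(\frac{\frac{1}{-156} \cdot 6}{-294} + 15125 \cdot \frac{1}{8695}\right)} = \frac{1}{-52265 + \left(\left(- \frac{1}{156}\right) 6 \left(- \frac{1}{294}\right) + \frac{3025}{1739}\right)} = \frac{1}{-52265 + \left(\left(- \frac{1}{26}\right) \left(- \frac{1}{294}\right) + \frac{3025}{1739}\right)} = \frac{1}{-52265 + \left(\frac{1}{7644} + \frac{3025}{1739}\right)} = \frac{1}{-52265 + \frac{23124839}{13292916}} = \frac{1}{- \frac{694731129901}{13292916}} = - \frac{13292916}{694731129901}$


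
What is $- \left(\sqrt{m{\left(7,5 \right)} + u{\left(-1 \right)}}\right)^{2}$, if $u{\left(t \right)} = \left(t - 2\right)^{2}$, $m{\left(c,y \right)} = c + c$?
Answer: $-23$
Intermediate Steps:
$m{\left(c,y \right)} = 2 c$
$u{\left(t \right)} = \left(-2 + t\right)^{2}$
$- \left(\sqrt{m{\left(7,5 \right)} + u{\left(-1 \right)}}\right)^{2} = - \left(\sqrt{2 \cdot 7 + \left(-2 - 1\right)^{2}}\right)^{2} = - \left(\sqrt{14 + \left(-3\right)^{2}}\right)^{2} = - \left(\sqrt{14 + 9}\right)^{2} = - \left(\sqrt{23}\right)^{2} = \left(-1\right) 23 = -23$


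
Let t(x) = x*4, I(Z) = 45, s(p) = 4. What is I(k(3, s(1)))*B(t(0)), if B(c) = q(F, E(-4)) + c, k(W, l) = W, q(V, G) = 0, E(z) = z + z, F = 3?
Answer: 0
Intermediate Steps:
E(z) = 2*z
t(x) = 4*x
B(c) = c (B(c) = 0 + c = c)
I(k(3, s(1)))*B(t(0)) = 45*(4*0) = 45*0 = 0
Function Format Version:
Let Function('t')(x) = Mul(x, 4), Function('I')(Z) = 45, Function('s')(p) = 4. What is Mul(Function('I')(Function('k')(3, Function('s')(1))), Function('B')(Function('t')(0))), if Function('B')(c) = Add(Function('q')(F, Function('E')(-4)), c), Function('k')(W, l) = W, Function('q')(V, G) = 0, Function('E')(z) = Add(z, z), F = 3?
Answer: 0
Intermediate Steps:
Function('E')(z) = Mul(2, z)
Function('t')(x) = Mul(4, x)
Function('B')(c) = c (Function('B')(c) = Add(0, c) = c)
Mul(Function('I')(Function('k')(3, Function('s')(1))), Function('B')(Function('t')(0))) = Mul(45, Mul(4, 0)) = Mul(45, 0) = 0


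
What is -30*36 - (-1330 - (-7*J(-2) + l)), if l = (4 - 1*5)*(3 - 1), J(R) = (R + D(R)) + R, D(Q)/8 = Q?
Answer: 388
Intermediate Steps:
D(Q) = 8*Q
J(R) = 10*R (J(R) = (R + 8*R) + R = 9*R + R = 10*R)
l = -2 (l = (4 - 5)*2 = -1*2 = -2)
-30*36 - (-1330 - (-7*J(-2) + l)) = -30*36 - (-1330 - (-70*(-2) - 2)) = -1080 - (-1330 - (-7*(-20) - 2)) = -1080 - (-1330 - (140 - 2)) = -1080 - (-1330 - 1*138) = -1080 - (-1330 - 138) = -1080 - 1*(-1468) = -1080 + 1468 = 388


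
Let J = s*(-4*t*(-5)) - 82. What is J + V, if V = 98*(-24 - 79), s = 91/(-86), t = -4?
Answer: -433928/43 ≈ -10091.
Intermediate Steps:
s = -91/86 (s = 91*(-1/86) = -91/86 ≈ -1.0581)
V = -10094 (V = 98*(-103) = -10094)
J = 114/43 (J = -91*(-4*(-4))*(-5)/86 - 82 = -728*(-5)/43 - 82 = -91/86*(-80) - 82 = 3640/43 - 82 = 114/43 ≈ 2.6512)
J + V = 114/43 - 10094 = -433928/43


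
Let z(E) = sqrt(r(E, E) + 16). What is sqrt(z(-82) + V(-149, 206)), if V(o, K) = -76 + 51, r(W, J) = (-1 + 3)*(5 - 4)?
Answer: sqrt(-25 + 3*sqrt(2)) ≈ 4.556*I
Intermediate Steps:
r(W, J) = 2 (r(W, J) = 2*1 = 2)
V(o, K) = -25
z(E) = 3*sqrt(2) (z(E) = sqrt(2 + 16) = sqrt(18) = 3*sqrt(2))
sqrt(z(-82) + V(-149, 206)) = sqrt(3*sqrt(2) - 25) = sqrt(-25 + 3*sqrt(2))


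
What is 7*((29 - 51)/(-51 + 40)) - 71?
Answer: -57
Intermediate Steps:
7*((29 - 51)/(-51 + 40)) - 71 = 7*(-22/(-11)) - 71 = 7*(-22*(-1/11)) - 71 = 7*2 - 71 = 14 - 71 = -57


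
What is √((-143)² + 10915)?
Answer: 2*√7841 ≈ 177.10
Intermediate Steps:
√((-143)² + 10915) = √(20449 + 10915) = √31364 = 2*√7841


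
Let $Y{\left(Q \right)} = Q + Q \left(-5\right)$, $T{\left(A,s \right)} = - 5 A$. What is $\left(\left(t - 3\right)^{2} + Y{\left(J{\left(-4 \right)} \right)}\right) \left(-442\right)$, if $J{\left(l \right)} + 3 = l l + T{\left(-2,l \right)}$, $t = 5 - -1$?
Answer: $36686$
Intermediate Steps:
$t = 6$ ($t = 5 + 1 = 6$)
$J{\left(l \right)} = 7 + l^{2}$ ($J{\left(l \right)} = -3 + \left(l l - -10\right) = -3 + \left(l^{2} + 10\right) = -3 + \left(10 + l^{2}\right) = 7 + l^{2}$)
$Y{\left(Q \right)} = - 4 Q$ ($Y{\left(Q \right)} = Q - 5 Q = - 4 Q$)
$\left(\left(t - 3\right)^{2} + Y{\left(J{\left(-4 \right)} \right)}\right) \left(-442\right) = \left(\left(6 - 3\right)^{2} - 4 \left(7 + \left(-4\right)^{2}\right)\right) \left(-442\right) = \left(3^{2} - 4 \left(7 + 16\right)\right) \left(-442\right) = \left(9 - 92\right) \left(-442\right) = \left(-83\right) \left(-442\right) = 36686$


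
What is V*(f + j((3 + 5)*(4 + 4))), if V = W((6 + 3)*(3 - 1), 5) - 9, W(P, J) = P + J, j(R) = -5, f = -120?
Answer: -1750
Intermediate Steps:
W(P, J) = J + P
V = 14 (V = (5 + (6 + 3)*(3 - 1)) - 9 = (5 + 9*2) - 9 = (5 + 18) - 9 = 23 - 9 = 14)
V*(f + j((3 + 5)*(4 + 4))) = 14*(-120 - 5) = 14*(-125) = -1750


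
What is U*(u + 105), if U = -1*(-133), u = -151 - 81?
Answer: -16891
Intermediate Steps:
u = -232
U = 133
U*(u + 105) = 133*(-232 + 105) = 133*(-127) = -16891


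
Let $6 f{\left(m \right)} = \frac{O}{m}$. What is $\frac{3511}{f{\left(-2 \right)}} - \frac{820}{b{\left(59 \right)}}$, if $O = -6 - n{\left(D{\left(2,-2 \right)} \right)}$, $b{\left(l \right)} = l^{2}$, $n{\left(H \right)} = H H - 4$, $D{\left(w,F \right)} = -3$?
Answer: $\frac{146652472}{38291} \approx 3829.9$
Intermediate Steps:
$n{\left(H \right)} = -4 + H^{2}$ ($n{\left(H \right)} = H^{2} - 4 = -4 + H^{2}$)
$O = -11$ ($O = -6 - \left(-4 + \left(-3\right)^{2}\right) = -6 - \left(-4 + 9\right) = -6 - 5 = -11$)
$f{\left(m \right)} = - \frac{11}{6 m}$ ($f{\left(m \right)} = \frac{\left(-11\right) \frac{1}{m}}{6} = - \frac{11}{6 m}$)
$\frac{3511}{f{\left(-2 \right)}} - \frac{820}{b{\left(59 \right)}} = \frac{3511}{\left(- \frac{11}{6}\right) \frac{1}{-2}} - \frac{820}{59^{2}} = \frac{3511}{\left(- \frac{11}{6}\right) \left(- \frac{1}{2}\right)} - \frac{820}{3481} = \frac{3511}{\frac{11}{12}} - \frac{820}{3481} = 3511 \cdot \frac{12}{11} - \frac{820}{3481} = \frac{42132}{11} - \frac{820}{3481} = \frac{146652472}{38291}$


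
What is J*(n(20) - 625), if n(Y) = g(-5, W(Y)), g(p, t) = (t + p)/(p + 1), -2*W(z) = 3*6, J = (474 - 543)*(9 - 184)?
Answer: -15009225/2 ≈ -7.5046e+6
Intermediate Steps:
J = 12075 (J = -69*(-175) = 12075)
W(z) = -9 (W(z) = -3*6/2 = -½*18 = -9)
g(p, t) = (p + t)/(1 + p)
n(Y) = 7/2 (n(Y) = (-5 - 9)/(1 - 5) = -14/(-4) = -¼*(-14) = 7/2)
J*(n(20) - 625) = 12075*(7/2 - 625) = 12075*(-1243/2) = -15009225/2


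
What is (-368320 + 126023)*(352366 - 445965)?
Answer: 22678756903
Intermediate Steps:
(-368320 + 126023)*(352366 - 445965) = -242297*(-93599) = 22678756903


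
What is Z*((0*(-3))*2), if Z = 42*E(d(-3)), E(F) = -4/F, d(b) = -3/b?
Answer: 0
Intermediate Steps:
Z = -168 (Z = 42*(-4/((-3/(-3)))) = 42*(-4/((-3*(-⅓)))) = 42*(-4/1) = 42*(-4*1) = 42*(-4) = -168)
Z*((0*(-3))*2) = -168*0*(-3)*2 = -0*2 = -168*0 = 0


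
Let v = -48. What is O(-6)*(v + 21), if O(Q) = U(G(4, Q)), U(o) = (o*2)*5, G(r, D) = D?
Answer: 1620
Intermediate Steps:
U(o) = 10*o (U(o) = (2*o)*5 = 10*o)
O(Q) = 10*Q
O(-6)*(v + 21) = (10*(-6))*(-48 + 21) = -60*(-27) = 1620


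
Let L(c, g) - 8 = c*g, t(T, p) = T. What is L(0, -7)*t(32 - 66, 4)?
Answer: -272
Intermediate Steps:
L(c, g) = 8 + c*g
L(0, -7)*t(32 - 66, 4) = (8 + 0*(-7))*(32 - 66) = (8 + 0)*(-34) = 8*(-34) = -272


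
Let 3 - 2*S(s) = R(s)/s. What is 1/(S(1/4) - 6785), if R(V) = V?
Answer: -1/6784 ≈ -0.00014741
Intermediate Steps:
S(s) = 1 (S(s) = 3/2 - s/(2*s) = 3/2 - 1/2*1 = 3/2 - 1/2 = 1)
1/(S(1/4) - 6785) = 1/(1 - 6785) = 1/(-6784) = -1/6784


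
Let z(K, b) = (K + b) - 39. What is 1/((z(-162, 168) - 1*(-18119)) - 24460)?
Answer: -1/6374 ≈ -0.00015689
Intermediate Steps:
z(K, b) = -39 + K + b
1/((z(-162, 168) - 1*(-18119)) - 24460) = 1/(((-39 - 162 + 168) - 1*(-18119)) - 24460) = 1/((-33 + 18119) - 24460) = 1/(18086 - 24460) = 1/(-6374) = -1/6374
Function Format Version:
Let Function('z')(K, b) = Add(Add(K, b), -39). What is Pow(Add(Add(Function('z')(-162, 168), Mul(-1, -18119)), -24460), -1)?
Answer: Rational(-1, 6374) ≈ -0.00015689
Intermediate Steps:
Function('z')(K, b) = Add(-39, K, b)
Pow(Add(Add(Function('z')(-162, 168), Mul(-1, -18119)), -24460), -1) = Pow(Add(Add(Add(-39, -162, 168), Mul(-1, -18119)), -24460), -1) = Pow(Add(Add(-33, 18119), -24460), -1) = Pow(Add(18086, -24460), -1) = Pow(-6374, -1) = Rational(-1, 6374)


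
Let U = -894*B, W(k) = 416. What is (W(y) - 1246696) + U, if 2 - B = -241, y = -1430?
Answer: -1463522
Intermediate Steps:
B = 243 (B = 2 - 1*(-241) = 2 + 241 = 243)
U = -217242 (U = -894*243 = -217242)
(W(y) - 1246696) + U = (416 - 1246696) - 217242 = -1246280 - 217242 = -1463522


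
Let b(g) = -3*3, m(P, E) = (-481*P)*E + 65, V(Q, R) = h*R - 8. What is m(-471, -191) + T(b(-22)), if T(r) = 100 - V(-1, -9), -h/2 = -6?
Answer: -43270960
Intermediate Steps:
h = 12 (h = -2*(-6) = 12)
V(Q, R) = -8 + 12*R (V(Q, R) = 12*R - 8 = -8 + 12*R)
m(P, E) = 65 - 481*E*P (m(P, E) = -481*E*P + 65 = 65 - 481*E*P)
b(g) = -9
T(r) = 216 (T(r) = 100 - (-8 + 12*(-9)) = 100 - (-8 - 108) = 100 - 1*(-116) = 100 + 116 = 216)
m(-471, -191) + T(b(-22)) = (65 - 481*(-191)*(-471)) + 216 = (65 - 43271241) + 216 = -43271176 + 216 = -43270960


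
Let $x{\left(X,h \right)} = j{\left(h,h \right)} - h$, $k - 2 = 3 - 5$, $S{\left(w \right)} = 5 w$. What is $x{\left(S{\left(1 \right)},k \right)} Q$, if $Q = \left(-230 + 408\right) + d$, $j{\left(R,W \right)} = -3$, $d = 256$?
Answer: $-1302$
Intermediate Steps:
$k = 0$ ($k = 2 + \left(3 - 5\right) = 2 - 2 = 0$)
$x{\left(X,h \right)} = -3 - h$
$Q = 434$ ($Q = \left(-230 + 408\right) + 256 = 178 + 256 = 434$)
$x{\left(S{\left(1 \right)},k \right)} Q = \left(-3 - 0\right) 434 = \left(-3 + 0\right) 434 = \left(-3\right) 434 = -1302$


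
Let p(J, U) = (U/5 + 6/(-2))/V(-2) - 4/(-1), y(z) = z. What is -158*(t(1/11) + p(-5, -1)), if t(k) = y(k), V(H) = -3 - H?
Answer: -63358/55 ≈ -1152.0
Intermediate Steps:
t(k) = k
p(J, U) = 7 - U/5 (p(J, U) = (U/5 + 6/(-2))/(-3 - 1*(-2)) - 4/(-1) = (U*(⅕) + 6*(-½))/(-3 + 2) - 4*(-1) = (U/5 - 3)/(-1) + 4 = (-3 + U/5)*(-1) + 4 = (3 - U/5) + 4 = 7 - U/5)
-158*(t(1/11) + p(-5, -1)) = -158*(1/11 + (7 - ⅕*(-1))) = -158*(1/11 + (7 + ⅕)) = -158*(1/11 + 36/5) = -158*401/55 = -63358/55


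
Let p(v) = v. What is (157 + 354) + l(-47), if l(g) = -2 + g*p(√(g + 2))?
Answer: 509 - 141*I*√5 ≈ 509.0 - 315.29*I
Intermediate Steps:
l(g) = -2 + g*√(2 + g) (l(g) = -2 + g*√(g + 2) = -2 + g*√(2 + g))
(157 + 354) + l(-47) = (157 + 354) + (-2 - 47*√(2 - 47)) = 511 + (-2 - 141*I*√5) = 509 - 141*I*√5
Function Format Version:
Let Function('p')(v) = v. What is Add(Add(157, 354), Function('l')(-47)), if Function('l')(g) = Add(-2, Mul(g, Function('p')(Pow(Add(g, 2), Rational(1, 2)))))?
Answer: Add(509, Mul(-141, I, Pow(5, Rational(1, 2)))) ≈ Add(509.00, Mul(-315.29, I))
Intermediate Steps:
Function('l')(g) = Add(-2, Mul(g, Pow(Add(2, g), Rational(1, 2)))) (Function('l')(g) = Add(-2, Mul(g, Pow(Add(g, 2), Rational(1, 2)))) = Add(-2, Mul(g, Pow(Add(2, g), Rational(1, 2)))))
Add(Add(157, 354), Function('l')(-47)) = Add(Add(157, 354), Add(-2, Mul(-47, Pow(Add(2, -47), Rational(1, 2))))) = Add(511, Add(-2, Mul(-47, Pow(-45, Rational(1, 2))))) = Add(511, Add(-2, Mul(-47, Mul(3, I, Pow(5, Rational(1, 2)))))) = Add(511, Add(-2, Mul(-141, I, Pow(5, Rational(1, 2))))) = Add(509, Mul(-141, I, Pow(5, Rational(1, 2))))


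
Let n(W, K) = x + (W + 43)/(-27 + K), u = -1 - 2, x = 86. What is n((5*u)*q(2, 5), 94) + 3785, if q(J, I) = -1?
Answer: 259415/67 ≈ 3871.9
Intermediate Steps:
u = -3
n(W, K) = 86 + (43 + W)/(-27 + K) (n(W, K) = 86 + (W + 43)/(-27 + K) = 86 + (43 + W)/(-27 + K))
n((5*u)*q(2, 5), 94) + 3785 = (-2279 + (5*(-3))*(-1) + 86*94)/(-27 + 94) + 3785 = (-2279 - 15*(-1) + 8084)/67 + 3785 = (-2279 + 15 + 8084)/67 + 3785 = (1/67)*5820 + 3785 = 5820/67 + 3785 = 259415/67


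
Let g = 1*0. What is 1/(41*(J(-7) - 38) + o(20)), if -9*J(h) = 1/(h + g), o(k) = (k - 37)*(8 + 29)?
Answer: -63/137740 ≈ -0.00045738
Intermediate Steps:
g = 0
o(k) = -1369 + 37*k (o(k) = (-37 + k)*37 = -1369 + 37*k)
J(h) = -1/(9*h) (J(h) = -1/(9*(h + 0)) = -1/(9*h))
1/(41*(J(-7) - 38) + o(20)) = 1/(41*(-⅑/(-7) - 38) + (-1369 + 37*20)) = 1/(41*(-⅑*(-⅐) - 38) + (-1369 + 740)) = 1/(41*(1/63 - 38) - 629) = 1/(41*(-2393/63) - 629) = 1/(-98113/63 - 629) = 1/(-137740/63) = -63/137740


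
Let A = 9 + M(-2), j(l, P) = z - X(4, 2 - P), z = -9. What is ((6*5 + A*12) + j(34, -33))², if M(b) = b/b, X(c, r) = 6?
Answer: 18225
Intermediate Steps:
M(b) = 1
j(l, P) = -15 (j(l, P) = -9 - 1*6 = -9 - 6 = -15)
A = 10 (A = 9 + 1 = 10)
((6*5 + A*12) + j(34, -33))² = ((6*5 + 10*12) - 15)² = ((30 + 120) - 15)² = (150 - 15)² = 135² = 18225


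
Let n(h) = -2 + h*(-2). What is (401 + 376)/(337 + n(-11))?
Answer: 37/17 ≈ 2.1765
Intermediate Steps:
n(h) = -2 - 2*h
(401 + 376)/(337 + n(-11)) = (401 + 376)/(337 + (-2 - 2*(-11))) = 777/(337 + (-2 + 22)) = 777/(337 + 20) = 777/357 = 777*(1/357) = 37/17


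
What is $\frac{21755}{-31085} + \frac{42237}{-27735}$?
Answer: $- \frac{127754138}{57476165} \approx -2.2227$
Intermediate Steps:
$\frac{21755}{-31085} + \frac{42237}{-27735} = 21755 \left(- \frac{1}{31085}\right) + 42237 \left(- \frac{1}{27735}\right) = - \frac{4351}{6217} - \frac{14079}{9245} = - \frac{127754138}{57476165}$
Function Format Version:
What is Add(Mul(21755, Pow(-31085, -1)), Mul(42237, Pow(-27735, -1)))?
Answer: Rational(-127754138, 57476165) ≈ -2.2227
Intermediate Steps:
Add(Mul(21755, Pow(-31085, -1)), Mul(42237, Pow(-27735, -1))) = Add(Mul(21755, Rational(-1, 31085)), Mul(42237, Rational(-1, 27735))) = Add(Rational(-4351, 6217), Rational(-14079, 9245)) = Rational(-127754138, 57476165)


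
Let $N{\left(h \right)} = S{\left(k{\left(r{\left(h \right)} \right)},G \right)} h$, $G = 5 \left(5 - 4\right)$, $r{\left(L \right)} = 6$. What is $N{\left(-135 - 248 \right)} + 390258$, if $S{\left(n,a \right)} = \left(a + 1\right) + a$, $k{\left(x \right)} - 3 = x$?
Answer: $386045$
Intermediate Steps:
$G = 5$ ($G = 5 \cdot 1 = 5$)
$k{\left(x \right)} = 3 + x$
$S{\left(n,a \right)} = 1 + 2 a$ ($S{\left(n,a \right)} = \left(1 + a\right) + a = 1 + 2 a$)
$N{\left(h \right)} = 11 h$ ($N{\left(h \right)} = \left(1 + 2 \cdot 5\right) h = \left(1 + 10\right) h = 11 h$)
$N{\left(-135 - 248 \right)} + 390258 = 11 \left(-135 - 248\right) + 390258 = 11 \left(-383\right) + 390258 = -4213 + 390258 = 386045$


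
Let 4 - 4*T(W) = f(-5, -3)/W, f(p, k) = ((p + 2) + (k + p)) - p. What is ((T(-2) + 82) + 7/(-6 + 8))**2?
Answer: 117649/16 ≈ 7353.1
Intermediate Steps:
f(p, k) = 2 + k + p (f(p, k) = ((2 + p) + (k + p)) - p = (2 + k + 2*p) - p = 2 + k + p)
T(W) = 1 + 3/(2*W) (T(W) = 1 - (2 - 3 - 5)/(4*W) = 1 - (-3)/(2*W) = 1 + 3/(2*W))
((T(-2) + 82) + 7/(-6 + 8))**2 = (((3/2 - 2)/(-2) + 82) + 7/(-6 + 8))**2 = ((-1/2*(-1/2) + 82) + 7/2)**2 = ((1/4 + 82) + (1/2)*7)**2 = (329/4 + 7/2)**2 = (343/4)**2 = 117649/16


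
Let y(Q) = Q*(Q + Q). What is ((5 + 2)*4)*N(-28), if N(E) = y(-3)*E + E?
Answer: -14896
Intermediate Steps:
y(Q) = 2*Q² (y(Q) = Q*(2*Q) = 2*Q²)
N(E) = 19*E (N(E) = (2*(-3)²)*E + E = (2*9)*E + E = 18*E + E = 19*E)
((5 + 2)*4)*N(-28) = ((5 + 2)*4)*(19*(-28)) = (7*4)*(-532) = 28*(-532) = -14896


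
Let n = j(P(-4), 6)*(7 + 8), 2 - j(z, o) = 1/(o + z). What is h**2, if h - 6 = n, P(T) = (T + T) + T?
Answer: 5929/4 ≈ 1482.3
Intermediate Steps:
P(T) = 3*T (P(T) = 2*T + T = 3*T)
j(z, o) = 2 - 1/(o + z)
n = 65/2 (n = ((-1 + 2*6 + 2*(3*(-4)))/(6 + 3*(-4)))*(7 + 8) = ((-1 + 12 + 2*(-12))/(6 - 12))*15 = ((-1 + 12 - 24)/(-6))*15 = -1/6*(-13)*15 = (13/6)*15 = 65/2 ≈ 32.500)
h = 77/2 (h = 6 + 65/2 = 77/2 ≈ 38.500)
h**2 = (77/2)**2 = 5929/4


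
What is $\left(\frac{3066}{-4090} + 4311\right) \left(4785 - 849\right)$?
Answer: $\frac{34693722432}{2045} \approx 1.6965 \cdot 10^{7}$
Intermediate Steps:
$\left(\frac{3066}{-4090} + 4311\right) \left(4785 - 849\right) = \left(3066 \left(- \frac{1}{4090}\right) + 4311\right) 3936 = \left(- \frac{1533}{2045} + 4311\right) 3936 = \frac{8814462}{2045} \cdot 3936 = \frac{34693722432}{2045}$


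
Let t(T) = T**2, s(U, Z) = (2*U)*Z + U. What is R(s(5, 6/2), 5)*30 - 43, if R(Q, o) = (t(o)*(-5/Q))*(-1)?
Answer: 449/7 ≈ 64.143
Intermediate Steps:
s(U, Z) = U + 2*U*Z (s(U, Z) = 2*U*Z + U = U + 2*U*Z)
R(Q, o) = 5*o**2/Q (R(Q, o) = (o**2*(-5/Q))*(-1) = -5*o**2/Q*(-1) = 5*o**2/Q)
R(s(5, 6/2), 5)*30 - 43 = (5*5**2/(5*(1 + 2*(6/2))))*30 - 43 = (5*25/(5*(1 + 2*(6*(1/2)))))*30 - 43 = (5*25/(5*(1 + 2*3)))*30 - 43 = (5*25/(5*(1 + 6)))*30 - 43 = (5*25/(5*7))*30 - 43 = (5*25/35)*30 - 43 = (5*(1/35)*25)*30 - 43 = (25/7)*30 - 43 = 750/7 - 43 = 449/7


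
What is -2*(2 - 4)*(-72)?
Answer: -288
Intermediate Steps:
-2*(2 - 4)*(-72) = -2*(-2)*(-72) = 4*(-72) = -288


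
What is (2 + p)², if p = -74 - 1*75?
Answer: 21609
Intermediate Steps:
p = -149 (p = -74 - 75 = -149)
(2 + p)² = (2 - 149)² = (-147)² = 21609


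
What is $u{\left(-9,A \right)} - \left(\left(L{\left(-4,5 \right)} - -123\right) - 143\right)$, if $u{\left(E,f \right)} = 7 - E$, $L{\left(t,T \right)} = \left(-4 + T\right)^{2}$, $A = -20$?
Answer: $35$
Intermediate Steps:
$u{\left(-9,A \right)} - \left(\left(L{\left(-4,5 \right)} - -123\right) - 143\right) = \left(7 - -9\right) - \left(\left(\left(-4 + 5\right)^{2} - -123\right) - 143\right) = \left(7 + 9\right) - \left(\left(1^{2} + 123\right) - 143\right) = 16 - \left(\left(1 + 123\right) - 143\right) = 16 - \left(124 - 143\right) = 16 - -19 = 16 + 19 = 35$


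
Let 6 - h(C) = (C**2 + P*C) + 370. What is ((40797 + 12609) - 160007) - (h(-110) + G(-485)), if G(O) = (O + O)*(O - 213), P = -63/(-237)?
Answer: -60926873/79 ≈ -7.7123e+5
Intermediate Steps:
P = 21/79 (P = -63*(-1/237) = 21/79 ≈ 0.26582)
h(C) = -364 - C**2 - 21*C/79 (h(C) = 6 - ((C**2 + 21*C/79) + 370) = 6 - (370 + C**2 + 21*C/79) = 6 + (-370 - C**2 - 21*C/79) = -364 - C**2 - 21*C/79)
G(O) = 2*O*(-213 + O) (G(O) = (2*O)*(-213 + O) = 2*O*(-213 + O))
((40797 + 12609) - 160007) - (h(-110) + G(-485)) = ((40797 + 12609) - 160007) - ((-364 - 1*(-110)**2 - 21/79*(-110)) + 2*(-485)*(-213 - 485)) = (53406 - 160007) - ((-364 - 1*12100 + 2310/79) + 2*(-485)*(-698)) = -106601 - ((-364 - 12100 + 2310/79) + 677060) = -106601 - (-982346/79 + 677060) = -106601 - 1*52505394/79 = -106601 - 52505394/79 = -60926873/79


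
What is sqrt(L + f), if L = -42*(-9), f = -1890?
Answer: 6*I*sqrt(42) ≈ 38.884*I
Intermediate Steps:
L = 378
sqrt(L + f) = sqrt(378 - 1890) = sqrt(-1512) = 6*I*sqrt(42)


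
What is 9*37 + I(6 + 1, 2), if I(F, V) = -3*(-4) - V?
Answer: 343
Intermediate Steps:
I(F, V) = 12 - V
9*37 + I(6 + 1, 2) = 9*37 + (12 - 1*2) = 333 + (12 - 2) = 333 + 10 = 343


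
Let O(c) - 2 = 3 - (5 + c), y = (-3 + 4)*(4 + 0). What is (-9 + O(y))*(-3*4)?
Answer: 156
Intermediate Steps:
y = 4 (y = 1*4 = 4)
O(c) = -c (O(c) = 2 + (3 - (5 + c)) = 2 + (3 + (-5 - c)) = 2 + (-2 - c) = -c)
(-9 + O(y))*(-3*4) = (-9 - 1*4)*(-3*4) = (-9 - 4)*(-12) = -13*(-12) = 156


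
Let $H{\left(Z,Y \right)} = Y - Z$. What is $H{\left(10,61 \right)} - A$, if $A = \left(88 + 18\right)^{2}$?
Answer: $-11185$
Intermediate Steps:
$A = 11236$ ($A = 106^{2} = 11236$)
$H{\left(10,61 \right)} - A = \left(61 - 10\right) - 11236 = 51 - 11236 = -11185$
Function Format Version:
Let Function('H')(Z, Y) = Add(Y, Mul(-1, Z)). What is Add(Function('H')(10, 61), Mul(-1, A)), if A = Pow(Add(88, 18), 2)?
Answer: -11185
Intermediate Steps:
A = 11236 (A = Pow(106, 2) = 11236)
Add(Function('H')(10, 61), Mul(-1, A)) = Add(Add(61, Mul(-1, 10)), Mul(-1, 11236)) = Add(Add(61, -10), -11236) = Add(51, -11236) = -11185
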